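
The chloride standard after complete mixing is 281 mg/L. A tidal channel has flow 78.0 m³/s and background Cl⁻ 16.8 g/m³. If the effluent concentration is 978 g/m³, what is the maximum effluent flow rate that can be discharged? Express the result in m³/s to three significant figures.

29.6 m³/s

Mass balance at complete mixing: C_std·(Q_w + Q_r) = Q_w·C_e + Q_r·C_b.
Rearranging, Q_w = Q_r·(C_std − C_b)/(C_e − C_std) = 78.0·(281 − 16.8) / (978 − 281) = 29.57 m³/s.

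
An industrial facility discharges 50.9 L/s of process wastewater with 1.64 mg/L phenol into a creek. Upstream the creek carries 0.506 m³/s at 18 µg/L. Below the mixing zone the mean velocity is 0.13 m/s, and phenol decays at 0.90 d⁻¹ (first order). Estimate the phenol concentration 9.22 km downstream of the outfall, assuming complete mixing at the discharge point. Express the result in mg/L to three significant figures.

50.9 L/s = 0.0509 m³/s.
18 µg/L = 0.018 mg/L.
After complete mixing, C₀ = (0.0509·1.64 + 0.506·0.018) / 0.5569 = 0.1662 mg/L.
Travel time t = 9220 m / 0.13 m/s = 7.092e+04 s = 0.8209 d.
C = 0.1662·exp(−0.90·0.8209) = 0.1662·0.4777 = 0.07942 mg/L.

0.0794 mg/L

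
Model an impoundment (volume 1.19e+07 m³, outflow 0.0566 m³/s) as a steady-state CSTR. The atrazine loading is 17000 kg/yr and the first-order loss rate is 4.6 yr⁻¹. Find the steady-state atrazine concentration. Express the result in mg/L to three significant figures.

0.301 mg/L

Outflow Q = 0.0566 m³/s × 3.156e+07 s/yr = 1.786e+06 m³/yr.
Steady-state CSTR mass balance: W = Q·C + k·V·C, so C = W/(Q + kV).
Q + kV = 1.786e+06 + 4.6·1.19e+07 = 5.653e+07 m³/yr.
C = 17000/5.653e+07 = 0.0003007 kg/m³ = 0.3007 mg/L.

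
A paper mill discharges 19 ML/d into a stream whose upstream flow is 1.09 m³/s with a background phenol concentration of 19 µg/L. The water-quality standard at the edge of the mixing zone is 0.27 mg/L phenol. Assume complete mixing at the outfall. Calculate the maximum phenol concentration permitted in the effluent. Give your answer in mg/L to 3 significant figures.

19 ML/d = 0.2199 m³/s.
19 µg/L = 0.019 mg/L.
Mass balance: 0.27·1.31 = 0.2199·Cₑ + 1.09·0.019.
Cₑ = (0.3537 − 0.02071) / 0.2199 = 1.514 mg/L.

1.51 mg/L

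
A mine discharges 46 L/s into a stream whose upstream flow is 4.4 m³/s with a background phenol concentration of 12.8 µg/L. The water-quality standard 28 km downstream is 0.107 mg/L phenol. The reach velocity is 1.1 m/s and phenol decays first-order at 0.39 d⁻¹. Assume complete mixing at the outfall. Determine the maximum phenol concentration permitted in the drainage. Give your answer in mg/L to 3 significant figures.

46 L/s = 0.046 m³/s.
12.8 µg/L = 0.0128 mg/L.
Travel time to the compliance point: t = 2.8e+04/1.1 = 2.545e+04 s = 0.2946 d; decay factor exp(−0.39·0.2946) = 0.8915.
So the concentration just after mixing may be at most 0.107/0.8915 = 0.12 mg/L.
Mass balance: 0.12·4.446 = 0.046·Cₑ + 4.4·0.0128.
Cₑ = (0.5336 − 0.05632) / 0.046 = 10.38 mg/L.

10.4 mg/L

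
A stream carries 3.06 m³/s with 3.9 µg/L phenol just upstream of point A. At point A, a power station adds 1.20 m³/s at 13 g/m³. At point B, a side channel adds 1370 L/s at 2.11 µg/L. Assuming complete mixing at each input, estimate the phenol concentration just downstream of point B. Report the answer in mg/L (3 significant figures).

2.77 mg/L

3.9 µg/L = 0.0039 mg/L.
After input A: C = (3.06·0.0039 + 1.2·13) / 4.26 = 3.665 mg/L.
1370 L/s = 1.37 m³/s.
2.11 µg/L = 0.00211 mg/L.
After input B: C = (4.26·3.665 + 1.37·0.00211) / 5.63 = 2.774 mg/L.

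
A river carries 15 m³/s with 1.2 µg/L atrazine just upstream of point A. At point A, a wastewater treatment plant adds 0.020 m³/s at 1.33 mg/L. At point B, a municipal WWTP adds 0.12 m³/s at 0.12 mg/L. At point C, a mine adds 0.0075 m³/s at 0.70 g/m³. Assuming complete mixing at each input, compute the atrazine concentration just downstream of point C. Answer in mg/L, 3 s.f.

1.2 µg/L = 0.0012 mg/L.
After input A: C = (15·0.0012 + 0.02·1.33) / 15.02 = 0.002969 mg/L.
After input B: C = (15.02·0.002969 + 0.12·0.12) / 15.14 = 0.003897 mg/L.
After input C: C = (15.14·0.003897 + 0.0075·0.7) / 15.15 = 0.004242 mg/L.

0.00424 mg/L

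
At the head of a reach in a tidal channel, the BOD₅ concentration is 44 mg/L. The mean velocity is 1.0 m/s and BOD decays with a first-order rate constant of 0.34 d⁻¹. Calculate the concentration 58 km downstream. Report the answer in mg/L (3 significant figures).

35.0 mg/L

Travel time t = 58 km / 1.0 m/s = 5.8e+04/1.0 = 5.8e+04 s = 0.6713 d.
First-order decay: C = 44·exp(−0.34·0.6713) = 44·0.7959 = 35.02 mg/L.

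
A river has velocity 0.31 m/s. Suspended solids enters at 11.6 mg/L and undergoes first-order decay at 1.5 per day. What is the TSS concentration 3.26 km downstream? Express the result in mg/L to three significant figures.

Travel time t = 3.26 km / 0.31 m/s = 3260/0.31 = 1.052e+04 s = 0.1217 d.
First-order decay: C = 11.6·exp(−1.5·0.1217) = 11.6·0.8331 = 9.664 mg/L.

9.66 mg/L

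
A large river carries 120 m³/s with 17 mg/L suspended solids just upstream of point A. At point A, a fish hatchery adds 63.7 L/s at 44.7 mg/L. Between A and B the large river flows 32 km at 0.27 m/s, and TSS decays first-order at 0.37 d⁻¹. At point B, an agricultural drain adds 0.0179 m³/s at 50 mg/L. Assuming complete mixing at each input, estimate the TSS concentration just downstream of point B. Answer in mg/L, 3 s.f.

10.2 mg/L

63.7 L/s = 0.0637 m³/s.
After input A: C = (120·17 + 0.0637·44.7) / 120.1 = 17.01 mg/L.
Over the 32 km reach to input B (t = 1.185e+05 s = 1.372 d), decay gives C = 17.01·exp(−0.37·1.372) = 10.24 mg/L.
After input B: C = (120.1·10.24 + 0.0179·50) / 120.1 = 10.25 mg/L.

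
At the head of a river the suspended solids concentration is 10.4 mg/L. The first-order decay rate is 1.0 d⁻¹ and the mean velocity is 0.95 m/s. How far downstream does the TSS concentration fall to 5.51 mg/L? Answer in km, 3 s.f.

52.1 km

From C = C₀·e^(−kt), t = ln(C₀/C)/k = ln(10.4/5.51)/1.0 = 0.6352/1.0 = 0.6352 d.
Distance = v·t = 0.95 m/s × 5.488e+04 s = 5.214e+04 m = 52.14 km.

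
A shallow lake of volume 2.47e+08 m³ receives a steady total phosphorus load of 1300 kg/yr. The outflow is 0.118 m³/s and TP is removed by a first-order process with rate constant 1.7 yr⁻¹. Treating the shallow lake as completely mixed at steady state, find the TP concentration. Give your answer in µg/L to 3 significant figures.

3.07 µg/L

Outflow Q = 0.118 m³/s × 3.156e+07 s/yr = 3.724e+06 m³/yr.
Steady-state CSTR mass balance: W = Q·C + k·V·C, so C = W/(Q + kV).
Q + kV = 3.724e+06 + 1.7·2.47e+08 = 4.236e+08 m³/yr.
C = 1300/4.236e+08 = 3.069e-06 kg/m³ = 0.003069 mg/L = 3.069 µg/L.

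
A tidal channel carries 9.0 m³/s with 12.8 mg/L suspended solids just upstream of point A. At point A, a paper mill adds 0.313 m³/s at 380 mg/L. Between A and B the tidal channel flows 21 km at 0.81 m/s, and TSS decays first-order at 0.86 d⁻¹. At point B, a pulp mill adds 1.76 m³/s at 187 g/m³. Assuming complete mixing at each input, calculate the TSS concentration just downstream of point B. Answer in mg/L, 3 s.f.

46.1 mg/L

After input A: C = (9·12.8 + 0.313·380) / 9.313 = 25.14 mg/L.
Over the 21 km reach to input B (t = 2.593e+04 s = 0.3001 d), decay gives C = 25.14·exp(−0.86·0.3001) = 19.42 mg/L.
After input B: C = (9.313·19.42 + 1.76·187) / 11.07 = 46.06 mg/L.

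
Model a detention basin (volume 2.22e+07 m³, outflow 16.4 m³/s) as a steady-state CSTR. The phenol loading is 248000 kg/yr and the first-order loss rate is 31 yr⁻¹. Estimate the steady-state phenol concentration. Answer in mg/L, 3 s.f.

0.206 mg/L

Outflow Q = 16.4 m³/s × 3.156e+07 s/yr = 5.175e+08 m³/yr.
Steady-state CSTR mass balance: W = Q·C + k·V·C, so C = W/(Q + kV).
Q + kV = 5.175e+08 + 31·2.22e+07 = 1.206e+09 m³/yr.
C = 248000/1.206e+09 = 0.0002057 kg/m³ = 0.2057 mg/L.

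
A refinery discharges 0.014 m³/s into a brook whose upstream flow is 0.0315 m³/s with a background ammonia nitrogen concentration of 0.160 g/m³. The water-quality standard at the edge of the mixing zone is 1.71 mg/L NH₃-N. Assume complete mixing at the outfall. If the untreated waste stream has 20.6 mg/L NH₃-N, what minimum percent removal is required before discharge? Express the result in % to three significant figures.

Mass balance: 1.71·0.0455 = 0.014·Cₑ + 0.0315·0.16.
Cₑ = (0.0778 − 0.00504) / 0.014 = 5.197 mg/L.
Required removal = 1 − 5.197/20.6 = 74.77 %.

74.8 %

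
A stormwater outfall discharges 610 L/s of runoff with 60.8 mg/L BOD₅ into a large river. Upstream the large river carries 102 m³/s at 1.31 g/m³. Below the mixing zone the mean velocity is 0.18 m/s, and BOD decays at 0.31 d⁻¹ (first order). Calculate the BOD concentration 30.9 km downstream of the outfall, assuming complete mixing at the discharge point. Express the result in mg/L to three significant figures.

0.899 mg/L

610 L/s = 0.61 m³/s.
After complete mixing, C₀ = (0.61·60.8 + 102·1.31) / 102.6 = 1.664 mg/L.
Travel time t = 3.09e+04 m / 0.18 m/s = 1.717e+05 s = 1.987 d.
C = 1.664·exp(−0.31·1.987) = 1.664·0.5401 = 0.8986 mg/L.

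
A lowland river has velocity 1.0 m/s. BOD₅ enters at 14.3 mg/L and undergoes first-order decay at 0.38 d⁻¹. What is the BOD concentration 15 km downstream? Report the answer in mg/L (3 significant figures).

13.4 mg/L

Travel time t = 15 km / 1.0 m/s = 1.5e+04/1.0 = 1.5e+04 s = 0.1736 d.
First-order decay: C = 14.3·exp(−0.38·0.1736) = 14.3·0.9362 = 13.39 mg/L.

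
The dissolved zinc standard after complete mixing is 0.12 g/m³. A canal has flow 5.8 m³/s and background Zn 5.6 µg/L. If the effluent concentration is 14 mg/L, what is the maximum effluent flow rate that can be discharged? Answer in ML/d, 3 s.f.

4.13 ML/d

5.6 µg/L = 0.0056 mg/L.
Mass balance at complete mixing: C_std·(Q_w + Q_r) = Q_w·C_e + Q_r·C_b.
Rearranging, Q_w = Q_r·(C_std − C_b)/(C_e − C_std) = 5.8·(0.12 − 0.0056) / (14 − 0.12) = 0.0478 m³/s.
= 4.13 ML/d.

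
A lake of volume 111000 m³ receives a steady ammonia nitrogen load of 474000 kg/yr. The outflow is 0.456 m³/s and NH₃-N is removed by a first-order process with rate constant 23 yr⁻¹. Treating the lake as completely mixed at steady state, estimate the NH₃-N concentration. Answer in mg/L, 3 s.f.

28.0 mg/L

Outflow Q = 0.456 m³/s × 3.156e+07 s/yr = 1.439e+07 m³/yr.
Steady-state CSTR mass balance: W = Q·C + k·V·C, so C = W/(Q + kV).
Q + kV = 1.439e+07 + 23·111000 = 1.694e+07 m³/yr.
C = 474000/1.694e+07 = 0.02798 kg/m³ = 27.98 mg/L.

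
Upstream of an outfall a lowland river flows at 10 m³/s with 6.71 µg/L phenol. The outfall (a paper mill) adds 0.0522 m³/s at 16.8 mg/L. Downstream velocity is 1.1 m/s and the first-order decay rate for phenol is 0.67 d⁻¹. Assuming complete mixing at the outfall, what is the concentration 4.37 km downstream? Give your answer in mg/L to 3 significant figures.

0.0911 mg/L

6.71 µg/L = 0.00671 mg/L.
After complete mixing, C₀ = (0.0522·16.8 + 10·0.00671) / 10.05 = 0.09392 mg/L.
Travel time t = 4370 m / 1.1 m/s = 3973 s = 0.04598 d.
C = 0.09392·exp(−0.67·0.04598) = 0.09392·0.9697 = 0.09107 mg/L.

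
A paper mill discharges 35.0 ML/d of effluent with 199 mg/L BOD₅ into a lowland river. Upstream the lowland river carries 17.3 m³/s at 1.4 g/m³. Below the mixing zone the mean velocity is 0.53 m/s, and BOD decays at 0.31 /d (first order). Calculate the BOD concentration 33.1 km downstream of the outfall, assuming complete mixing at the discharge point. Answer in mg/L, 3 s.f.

4.73 mg/L

35.0 ML/d = 0.4051 m³/s.
After complete mixing, C₀ = (0.4051·199 + 17.3·1.4) / 17.71 = 5.921 mg/L.
Travel time t = 3.31e+04 m / 0.53 m/s = 6.245e+04 s = 0.7228 d.
C = 5.921·exp(−0.31·0.7228) = 5.921·0.7993 = 4.732 mg/L.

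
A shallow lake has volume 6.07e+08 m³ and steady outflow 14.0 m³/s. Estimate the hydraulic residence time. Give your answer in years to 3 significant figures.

Q = 14.0 m³/s × 3.156e+07 s/yr = 4.418e+08 m³/yr.
Hydraulic residence time τ = V/Q = 6.07e+08/4.418e+08 = 1.374 yr.

1.37 yr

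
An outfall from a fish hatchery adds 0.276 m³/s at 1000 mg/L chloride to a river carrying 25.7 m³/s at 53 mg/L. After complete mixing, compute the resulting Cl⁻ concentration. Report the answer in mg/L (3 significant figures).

By mass balance at complete mixing, C = (0.276·1000 + 25.7·53) / (0.276 + 25.7) = 1638/25.98 = 63.06 mg/L.

63.1 mg/L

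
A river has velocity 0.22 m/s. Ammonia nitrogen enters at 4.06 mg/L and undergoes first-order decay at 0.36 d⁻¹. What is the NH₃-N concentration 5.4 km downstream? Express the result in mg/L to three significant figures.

3.67 mg/L

Travel time t = 5.4 km / 0.22 m/s = 5400/0.22 = 2.455e+04 s = 0.2841 d.
First-order decay: C = 4.06·exp(−0.36·0.2841) = 4.06·0.9028 = 3.665 mg/L.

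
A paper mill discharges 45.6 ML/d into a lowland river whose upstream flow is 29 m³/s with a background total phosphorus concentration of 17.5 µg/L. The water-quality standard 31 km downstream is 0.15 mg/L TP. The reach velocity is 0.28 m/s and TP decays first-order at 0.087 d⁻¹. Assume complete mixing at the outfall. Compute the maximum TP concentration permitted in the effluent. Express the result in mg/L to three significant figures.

45.6 ML/d = 0.5278 m³/s.
17.5 µg/L = 0.0175 mg/L.
Travel time to the compliance point: t = 3.1e+04/0.28 = 1.107e+05 s = 1.281 d; decay factor exp(−0.087·1.281) = 0.8945.
So the concentration just after mixing may be at most 0.15/0.8945 = 0.1677 mg/L.
Mass balance: 0.1677·29.53 = 0.5278·Cₑ + 29·0.0175.
Cₑ = (4.952 − 0.5075) / 0.5278 = 8.42 mg/L.

8.42 mg/L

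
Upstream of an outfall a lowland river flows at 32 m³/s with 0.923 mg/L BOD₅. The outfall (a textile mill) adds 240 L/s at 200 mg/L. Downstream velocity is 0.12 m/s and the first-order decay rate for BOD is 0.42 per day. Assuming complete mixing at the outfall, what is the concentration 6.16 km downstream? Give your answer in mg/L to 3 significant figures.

1.87 mg/L

240 L/s = 0.24 m³/s.
After complete mixing, C₀ = (0.24·200 + 32·0.923) / 32.24 = 2.405 mg/L.
Travel time t = 6160 m / 0.12 m/s = 5.133e+04 s = 0.5941 d.
C = 2.405·exp(−0.42·0.5941) = 2.405·0.7792 = 1.874 mg/L.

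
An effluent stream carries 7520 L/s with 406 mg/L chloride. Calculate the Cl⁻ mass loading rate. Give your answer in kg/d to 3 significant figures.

264000 kg/d

7520 L/s = 7.52 m³/s.
Mass flux = Q·C = 7.52 m³/s × 406 g/m³ = 3053 g/s.
= 3053 g/s × 86.4 = 2.638e+05 kg/d.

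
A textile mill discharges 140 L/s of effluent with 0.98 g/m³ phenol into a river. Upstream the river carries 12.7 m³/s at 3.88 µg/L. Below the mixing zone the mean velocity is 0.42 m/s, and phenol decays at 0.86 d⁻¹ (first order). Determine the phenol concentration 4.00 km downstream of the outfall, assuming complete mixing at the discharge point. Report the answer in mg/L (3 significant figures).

140 L/s = 0.14 m³/s.
3.88 µg/L = 0.00388 mg/L.
After complete mixing, C₀ = (0.14·0.98 + 12.7·0.00388) / 12.84 = 0.01452 mg/L.
Travel time t = 4000 m / 0.42 m/s = 9524 s = 0.1102 d.
C = 0.01452·exp(−0.86·0.1102) = 0.01452·0.9096 = 0.01321 mg/L.

0.0132 mg/L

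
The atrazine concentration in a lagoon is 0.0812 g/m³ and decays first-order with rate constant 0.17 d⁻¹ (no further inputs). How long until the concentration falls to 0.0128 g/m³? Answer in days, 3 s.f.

t = ln(C₀/C)/k = ln(0.0812/0.0128)/0.17 = 1.847/0.17 = 10.87 d.

10.9 d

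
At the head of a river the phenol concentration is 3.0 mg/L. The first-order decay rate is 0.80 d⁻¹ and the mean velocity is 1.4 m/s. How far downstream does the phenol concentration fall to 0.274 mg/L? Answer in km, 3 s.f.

362 km

From C = C₀·e^(−kt), t = ln(C₀/C)/k = ln(3.0/0.274)/0.80 = 2.393/0.80 = 2.992 d.
Distance = v·t = 1.4 m/s × 2.585e+05 s = 3.619e+05 m = 361.9 km.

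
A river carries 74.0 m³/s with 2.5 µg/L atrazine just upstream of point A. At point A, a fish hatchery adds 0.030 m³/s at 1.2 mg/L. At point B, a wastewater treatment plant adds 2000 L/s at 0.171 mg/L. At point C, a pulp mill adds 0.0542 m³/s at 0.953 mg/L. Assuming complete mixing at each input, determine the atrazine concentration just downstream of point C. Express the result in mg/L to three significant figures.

0.00808 mg/L

2.5 µg/L = 0.0025 mg/L.
After input A: C = (74·0.0025 + 0.03·1.2) / 74.03 = 0.002985 mg/L.
2000 L/s = 2 m³/s.
After input B: C = (74.03·0.002985 + 2·0.171) / 76.03 = 0.007405 mg/L.
After input C: C = (76.03·0.007405 + 0.0542·0.953) / 76.08 = 0.008079 mg/L.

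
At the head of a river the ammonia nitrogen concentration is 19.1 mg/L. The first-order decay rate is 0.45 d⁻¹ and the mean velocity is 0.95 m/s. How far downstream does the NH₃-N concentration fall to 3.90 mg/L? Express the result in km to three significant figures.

290 km

From C = C₀·e^(−kt), t = ln(C₀/C)/k = ln(19.1/3.90)/0.45 = 1.589/0.45 = 3.53 d.
Distance = v·t = 0.95 m/s × 3.05e+05 s = 2.898e+05 m = 289.8 km.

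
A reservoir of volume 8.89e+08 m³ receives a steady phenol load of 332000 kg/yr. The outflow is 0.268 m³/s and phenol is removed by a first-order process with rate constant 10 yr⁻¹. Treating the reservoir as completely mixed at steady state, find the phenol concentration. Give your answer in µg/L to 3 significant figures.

Outflow Q = 0.268 m³/s × 3.156e+07 s/yr = 8.457e+06 m³/yr.
Steady-state CSTR mass balance: W = Q·C + k·V·C, so C = W/(Q + kV).
Q + kV = 8.457e+06 + 10·8.89e+08 = 8.898e+09 m³/yr.
C = 332000/8.898e+09 = 3.731e-05 kg/m³ = 0.03731 mg/L = 37.31 µg/L.

37.3 µg/L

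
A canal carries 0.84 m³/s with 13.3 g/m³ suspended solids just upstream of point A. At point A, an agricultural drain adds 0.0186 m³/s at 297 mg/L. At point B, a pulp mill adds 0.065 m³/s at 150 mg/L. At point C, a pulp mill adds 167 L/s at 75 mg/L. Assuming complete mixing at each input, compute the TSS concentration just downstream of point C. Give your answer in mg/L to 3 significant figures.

35.7 mg/L

After input A: C = (0.84·13.3 + 0.0186·297) / 0.8586 = 19.45 mg/L.
After input B: C = (0.8586·19.45 + 0.065·150) / 0.9236 = 28.63 mg/L.
167 L/s = 0.167 m³/s.
After input C: C = (0.9236·28.63 + 0.167·75) / 1.091 = 35.73 mg/L.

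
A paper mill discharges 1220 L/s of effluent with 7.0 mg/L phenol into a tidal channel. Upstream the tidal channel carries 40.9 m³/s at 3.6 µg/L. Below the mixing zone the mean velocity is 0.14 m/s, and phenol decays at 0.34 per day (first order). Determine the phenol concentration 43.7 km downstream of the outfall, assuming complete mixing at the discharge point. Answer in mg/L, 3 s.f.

1220 L/s = 1.22 m³/s.
3.6 µg/L = 0.0036 mg/L.
After complete mixing, C₀ = (1.22·7 + 40.9·0.0036) / 42.12 = 0.2062 mg/L.
Travel time t = 4.37e+04 m / 0.14 m/s = 3.121e+05 s = 3.613 d.
C = 0.2062·exp(−0.34·3.613) = 0.2062·0.2928 = 0.06039 mg/L.

0.0604 mg/L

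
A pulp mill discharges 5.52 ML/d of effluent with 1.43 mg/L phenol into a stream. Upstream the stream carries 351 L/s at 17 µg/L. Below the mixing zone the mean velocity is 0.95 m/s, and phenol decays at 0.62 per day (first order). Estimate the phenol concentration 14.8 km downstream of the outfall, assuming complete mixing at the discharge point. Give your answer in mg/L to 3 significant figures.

5.52 ML/d = 0.06389 m³/s.
351 L/s = 0.351 m³/s.
17 µg/L = 0.017 mg/L.
After complete mixing, C₀ = (0.06389·1.43 + 0.351·0.017) / 0.4149 = 0.2346 mg/L.
Travel time t = 1.48e+04 m / 0.95 m/s = 1.558e+04 s = 0.1803 d.
C = 0.2346·exp(−0.62·0.1803) = 0.2346·0.8942 = 0.2098 mg/L.

0.210 mg/L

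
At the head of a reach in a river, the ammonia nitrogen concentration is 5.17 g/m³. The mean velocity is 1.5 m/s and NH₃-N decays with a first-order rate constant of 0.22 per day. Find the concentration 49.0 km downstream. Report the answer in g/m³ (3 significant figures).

Travel time t = 49.0 km / 1.5 m/s = 4.9e+04/1.5 = 3.267e+04 s = 0.3781 d.
First-order decay: C = 5.17·exp(−0.22·0.3781) = 5.17·0.9202 = 4.757 g/m³.

4.76 g/m³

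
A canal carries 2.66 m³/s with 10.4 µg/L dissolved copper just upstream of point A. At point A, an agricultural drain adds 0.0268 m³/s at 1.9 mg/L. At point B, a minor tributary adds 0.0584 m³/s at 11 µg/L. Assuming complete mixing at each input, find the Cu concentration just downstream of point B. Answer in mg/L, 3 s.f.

10.4 µg/L = 0.0104 mg/L.
After input A: C = (2.66·0.0104 + 0.0268·1.9) / 2.687 = 0.02925 mg/L.
11 µg/L = 0.011 mg/L.
After input B: C = (2.687·0.02925 + 0.0584·0.011) / 2.745 = 0.02886 mg/L.

0.0289 mg/L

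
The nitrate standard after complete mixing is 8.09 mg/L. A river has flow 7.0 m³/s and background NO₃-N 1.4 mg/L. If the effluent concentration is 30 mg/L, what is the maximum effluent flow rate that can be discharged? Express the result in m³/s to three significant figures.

Mass balance at complete mixing: C_std·(Q_w + Q_r) = Q_w·C_e + Q_r·C_b.
Rearranging, Q_w = Q_r·(C_std − C_b)/(C_e − C_std) = 7.0·(8.09 − 1.4) / (30 − 8.09) = 2.137 m³/s.

2.14 m³/s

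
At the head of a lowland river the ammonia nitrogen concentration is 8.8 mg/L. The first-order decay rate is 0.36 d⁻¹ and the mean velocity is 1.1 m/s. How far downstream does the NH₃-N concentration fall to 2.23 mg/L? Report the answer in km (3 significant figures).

362 km

From C = C₀·e^(−kt), t = ln(C₀/C)/k = ln(8.8/2.23)/0.36 = 1.373/0.36 = 3.813 d.
Distance = v·t = 1.1 m/s × 3.295e+05 s = 3.624e+05 m = 362.4 km.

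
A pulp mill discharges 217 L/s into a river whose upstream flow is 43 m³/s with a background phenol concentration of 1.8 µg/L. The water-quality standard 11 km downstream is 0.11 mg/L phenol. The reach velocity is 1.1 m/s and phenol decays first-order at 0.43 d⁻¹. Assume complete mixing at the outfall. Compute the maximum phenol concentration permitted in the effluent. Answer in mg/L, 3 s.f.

217 L/s = 0.217 m³/s.
1.8 µg/L = 0.0018 mg/L.
Travel time to the compliance point: t = 1.1e+04/1.1 = 1e+04 s = 0.1157 d; decay factor exp(−0.43·0.1157) = 0.9514.
So the concentration just after mixing may be at most 0.11/0.9514 = 0.1156 mg/L.
Mass balance: 0.1156·43.22 = 0.217·Cₑ + 43·0.0018.
Cₑ = (4.996 − 0.0774) / 0.217 = 22.67 mg/L.

22.7 mg/L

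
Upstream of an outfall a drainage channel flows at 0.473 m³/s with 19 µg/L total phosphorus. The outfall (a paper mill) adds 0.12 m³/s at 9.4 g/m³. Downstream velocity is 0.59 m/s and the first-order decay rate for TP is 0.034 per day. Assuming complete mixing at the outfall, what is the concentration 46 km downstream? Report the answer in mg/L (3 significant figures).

1.86 mg/L

19 µg/L = 0.019 mg/L.
After complete mixing, C₀ = (0.12·9.4 + 0.473·0.019) / 0.593 = 1.917 mg/L.
Travel time t = 4.6e+04 m / 0.59 m/s = 7.797e+04 s = 0.9024 d.
C = 1.917·exp(−0.034·0.9024) = 1.917·0.9698 = 1.859 mg/L.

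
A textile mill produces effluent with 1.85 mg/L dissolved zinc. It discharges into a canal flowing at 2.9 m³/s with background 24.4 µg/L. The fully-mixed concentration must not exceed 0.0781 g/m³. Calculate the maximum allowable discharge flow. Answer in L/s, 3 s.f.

87.9 L/s

24.4 µg/L = 0.0244 mg/L.
Mass balance at complete mixing: C_std·(Q_w + Q_r) = Q_w·C_e + Q_r·C_b.
Rearranging, Q_w = Q_r·(C_std − C_b)/(C_e − C_std) = 2.9·(0.0781 − 0.0244) / (1.85 − 0.0781) = 0.08789 m³/s.
= 87.89 L/s.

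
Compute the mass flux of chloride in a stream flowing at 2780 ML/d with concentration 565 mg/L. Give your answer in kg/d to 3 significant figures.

1.57e+06 kg/d

2780 ML/d = 32.18 m³/s.
Mass flux = Q·C = 32.18 m³/s × 565 g/m³ = 1.818e+04 g/s.
= 1.818e+04 g/s × 86.4 = 1.571e+06 kg/d.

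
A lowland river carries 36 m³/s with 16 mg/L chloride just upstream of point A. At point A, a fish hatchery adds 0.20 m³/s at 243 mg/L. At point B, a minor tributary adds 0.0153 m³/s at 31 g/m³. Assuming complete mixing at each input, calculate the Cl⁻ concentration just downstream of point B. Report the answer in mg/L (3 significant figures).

After input A: C = (36·16 + 0.2·243) / 36.2 = 17.25 mg/L.
After input B: C = (36.2·17.25 + 0.0153·31) / 36.22 = 17.26 mg/L.

17.3 mg/L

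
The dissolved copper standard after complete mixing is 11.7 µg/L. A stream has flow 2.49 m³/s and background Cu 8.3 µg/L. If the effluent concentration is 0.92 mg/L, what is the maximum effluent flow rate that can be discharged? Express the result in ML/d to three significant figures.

8.3 µg/L = 0.0083 mg/L.
11.7 µg/L = 0.0117 mg/L.
Mass balance at complete mixing: C_std·(Q_w + Q_r) = Q_w·C_e + Q_r·C_b.
Rearranging, Q_w = Q_r·(C_std − C_b)/(C_e − C_std) = 2.49·(0.0117 − 0.0083) / (0.92 − 0.0117) = 0.009321 m³/s.
= 0.8053 ML/d.

0.805 ML/d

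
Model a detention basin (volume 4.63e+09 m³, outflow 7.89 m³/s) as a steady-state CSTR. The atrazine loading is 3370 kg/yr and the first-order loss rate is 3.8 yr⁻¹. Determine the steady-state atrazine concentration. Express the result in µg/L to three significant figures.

0.189 µg/L

Outflow Q = 7.89 m³/s × 3.156e+07 s/yr = 2.49e+08 m³/yr.
Steady-state CSTR mass balance: W = Q·C + k·V·C, so C = W/(Q + kV).
Q + kV = 2.49e+08 + 3.8·4.63e+09 = 1.784e+10 m³/yr.
C = 3370/1.784e+10 = 1.889e-07 kg/m³ = 0.0001889 mg/L = 0.1889 µg/L.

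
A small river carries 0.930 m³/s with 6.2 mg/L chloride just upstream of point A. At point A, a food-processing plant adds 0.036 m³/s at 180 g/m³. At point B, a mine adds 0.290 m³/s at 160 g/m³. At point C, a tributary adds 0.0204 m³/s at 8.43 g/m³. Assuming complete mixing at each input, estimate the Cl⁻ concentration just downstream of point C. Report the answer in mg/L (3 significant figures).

After input A: C = (0.93·6.2 + 0.036·180) / 0.966 = 12.68 mg/L.
After input B: C = (0.966·12.68 + 0.29·160) / 1.256 = 46.69 mg/L.
After input C: C = (1.256·46.69 + 0.0204·8.43) / 1.276 = 46.08 mg/L.

46.1 mg/L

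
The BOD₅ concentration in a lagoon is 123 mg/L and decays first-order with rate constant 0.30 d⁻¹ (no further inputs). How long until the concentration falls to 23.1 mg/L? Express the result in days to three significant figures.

5.57 d

t = ln(C₀/C)/k = ln(123/23.1)/0.30 = 1.672/0.30 = 5.575 d.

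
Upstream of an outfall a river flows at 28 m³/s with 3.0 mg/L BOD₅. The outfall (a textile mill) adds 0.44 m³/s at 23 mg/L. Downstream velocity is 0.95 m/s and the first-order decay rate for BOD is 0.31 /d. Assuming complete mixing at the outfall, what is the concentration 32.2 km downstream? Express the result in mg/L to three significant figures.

2.93 mg/L

After complete mixing, C₀ = (0.44·23 + 28·3) / 28.44 = 3.309 mg/L.
Travel time t = 3.22e+04 m / 0.95 m/s = 3.389e+04 s = 0.3923 d.
C = 3.309·exp(−0.31·0.3923) = 3.309·0.8855 = 2.93 mg/L.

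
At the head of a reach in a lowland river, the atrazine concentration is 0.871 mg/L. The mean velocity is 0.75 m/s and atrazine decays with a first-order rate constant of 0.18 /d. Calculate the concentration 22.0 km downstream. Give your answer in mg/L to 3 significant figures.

Travel time t = 22.0 km / 0.75 m/s = 2.2e+04/0.75 = 2.933e+04 s = 0.3395 d.
First-order decay: C = 0.871·exp(−0.18·0.3395) = 0.871·0.9407 = 0.8194 mg/L.

0.819 mg/L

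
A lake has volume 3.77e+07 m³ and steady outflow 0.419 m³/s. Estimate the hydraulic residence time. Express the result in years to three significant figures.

2.85 yr

Q = 0.419 m³/s × 3.156e+07 s/yr = 1.322e+07 m³/yr.
Hydraulic residence time τ = V/Q = 3.77e+07/1.322e+07 = 2.851 yr.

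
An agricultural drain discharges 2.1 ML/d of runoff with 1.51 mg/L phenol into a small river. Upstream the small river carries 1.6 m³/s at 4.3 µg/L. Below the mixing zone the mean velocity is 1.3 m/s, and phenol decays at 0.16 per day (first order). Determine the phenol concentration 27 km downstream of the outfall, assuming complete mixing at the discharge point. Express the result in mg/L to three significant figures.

0.0258 mg/L

2.1 ML/d = 0.02431 m³/s.
4.3 µg/L = 0.0043 mg/L.
After complete mixing, C₀ = (0.02431·1.51 + 1.6·0.0043) / 1.624 = 0.02683 mg/L.
Travel time t = 2.7e+04 m / 1.3 m/s = 2.077e+04 s = 0.2404 d.
C = 0.02683·exp(−0.16·0.2404) = 0.02683·0.9623 = 0.02582 mg/L.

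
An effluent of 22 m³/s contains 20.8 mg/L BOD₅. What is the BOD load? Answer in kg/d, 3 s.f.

Mass flux = Q·C = 22 m³/s × 20.8 g/m³ = 457.6 g/s.
= 457.6 g/s × 86.4 = 3.954e+04 kg/d.

39500 kg/d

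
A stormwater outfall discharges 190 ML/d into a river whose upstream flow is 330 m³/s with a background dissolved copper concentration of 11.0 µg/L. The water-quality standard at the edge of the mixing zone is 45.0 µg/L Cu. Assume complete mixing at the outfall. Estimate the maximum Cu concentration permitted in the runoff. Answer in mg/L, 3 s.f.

5.15 mg/L

190 ML/d = 2.199 m³/s.
11.0 µg/L = 0.011 mg/L.
45.0 µg/L = 0.045 mg/L.
Mass balance: 0.045·332.2 = 2.199·Cₑ + 330·0.011.
Cₑ = (14.95 − 3.63) / 2.199 = 5.147 mg/L.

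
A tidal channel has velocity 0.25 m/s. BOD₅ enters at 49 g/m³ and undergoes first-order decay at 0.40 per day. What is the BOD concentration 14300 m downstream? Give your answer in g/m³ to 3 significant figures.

Travel time t = 14300 m / 0.25 m/s = 1.43e+04/0.25 = 5.72e+04 s = 0.662 d.
First-order decay: C = 49·exp(−0.40·0.662) = 49·0.7673 = 37.6 g/m³.

37.6 g/m³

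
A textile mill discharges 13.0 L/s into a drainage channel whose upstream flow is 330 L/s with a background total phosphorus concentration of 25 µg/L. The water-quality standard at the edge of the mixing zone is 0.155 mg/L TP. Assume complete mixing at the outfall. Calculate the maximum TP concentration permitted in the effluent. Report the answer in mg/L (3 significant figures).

3.46 mg/L

13.0 L/s = 0.013 m³/s.
330 L/s = 0.33 m³/s.
25 µg/L = 0.025 mg/L.
Mass balance: 0.155·0.343 = 0.013·Cₑ + 0.33·0.025.
Cₑ = (0.05317 − 0.00825) / 0.013 = 3.455 mg/L.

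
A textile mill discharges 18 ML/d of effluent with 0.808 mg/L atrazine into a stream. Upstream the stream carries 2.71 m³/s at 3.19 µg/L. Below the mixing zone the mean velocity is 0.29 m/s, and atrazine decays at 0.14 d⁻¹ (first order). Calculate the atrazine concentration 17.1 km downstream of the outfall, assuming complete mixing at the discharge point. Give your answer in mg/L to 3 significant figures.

0.0551 mg/L

18 ML/d = 0.2083 m³/s.
3.19 µg/L = 0.00319 mg/L.
After complete mixing, C₀ = (0.2083·0.808 + 2.71·0.00319) / 2.918 = 0.06064 mg/L.
Travel time t = 1.71e+04 m / 0.29 m/s = 5.897e+04 s = 0.6825 d.
C = 0.06064·exp(−0.14·0.6825) = 0.06064·0.9089 = 0.05512 mg/L.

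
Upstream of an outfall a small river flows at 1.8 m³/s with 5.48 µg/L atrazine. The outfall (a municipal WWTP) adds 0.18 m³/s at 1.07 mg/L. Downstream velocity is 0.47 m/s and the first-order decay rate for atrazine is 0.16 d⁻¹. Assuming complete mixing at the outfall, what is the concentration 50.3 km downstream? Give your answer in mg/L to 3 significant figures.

5.48 µg/L = 0.00548 mg/L.
After complete mixing, C₀ = (0.18·1.07 + 1.8·0.00548) / 1.98 = 0.1023 mg/L.
Travel time t = 5.03e+04 m / 0.47 m/s = 1.07e+05 s = 1.239 d.
C = 0.1023·exp(−0.16·1.239) = 0.1023·0.8202 = 0.08387 mg/L.

0.0839 mg/L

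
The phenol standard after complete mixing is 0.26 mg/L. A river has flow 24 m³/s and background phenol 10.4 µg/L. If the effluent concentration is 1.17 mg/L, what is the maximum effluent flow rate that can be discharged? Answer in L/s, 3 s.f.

6580 L/s

10.4 µg/L = 0.0104 mg/L.
Mass balance at complete mixing: C_std·(Q_w + Q_r) = Q_w·C_e + Q_r·C_b.
Rearranging, Q_w = Q_r·(C_std − C_b)/(C_e − C_std) = 24·(0.26 − 0.0104) / (1.17 − 0.26) = 6.583 m³/s.
= 6583 L/s.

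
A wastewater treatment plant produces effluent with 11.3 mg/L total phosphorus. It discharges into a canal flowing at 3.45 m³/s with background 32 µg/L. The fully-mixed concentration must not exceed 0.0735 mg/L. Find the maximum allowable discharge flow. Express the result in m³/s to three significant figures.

0.0128 m³/s

32 µg/L = 0.032 mg/L.
Mass balance at complete mixing: C_std·(Q_w + Q_r) = Q_w·C_e + Q_r·C_b.
Rearranging, Q_w = Q_r·(C_std − C_b)/(C_e − C_std) = 3.45·(0.0735 − 0.032) / (11.3 − 0.0735) = 0.01275 m³/s.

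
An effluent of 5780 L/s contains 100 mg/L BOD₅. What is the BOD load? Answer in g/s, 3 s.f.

578 g/s

5780 L/s = 5.78 m³/s.
Mass flux = Q·C = 5.78 m³/s × 100 g/m³ = 578 g/s.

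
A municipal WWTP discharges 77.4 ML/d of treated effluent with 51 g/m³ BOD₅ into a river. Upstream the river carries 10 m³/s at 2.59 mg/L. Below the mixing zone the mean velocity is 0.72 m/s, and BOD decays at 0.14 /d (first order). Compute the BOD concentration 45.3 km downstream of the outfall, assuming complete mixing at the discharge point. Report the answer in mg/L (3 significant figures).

77.4 ML/d = 0.8958 m³/s.
After complete mixing, C₀ = (0.8958·51 + 10·2.59) / 10.9 = 6.57 mg/L.
Travel time t = 4.53e+04 m / 0.72 m/s = 6.292e+04 s = 0.7282 d.
C = 6.57·exp(−0.14·0.7282) = 6.57·0.9031 = 5.933 mg/L.

5.93 mg/L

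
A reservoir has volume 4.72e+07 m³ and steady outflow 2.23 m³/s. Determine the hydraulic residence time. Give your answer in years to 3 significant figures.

Q = 2.23 m³/s × 3.156e+07 s/yr = 7.037e+07 m³/yr.
Hydraulic residence time τ = V/Q = 4.72e+07/7.037e+07 = 0.6707 yr.

0.671 yr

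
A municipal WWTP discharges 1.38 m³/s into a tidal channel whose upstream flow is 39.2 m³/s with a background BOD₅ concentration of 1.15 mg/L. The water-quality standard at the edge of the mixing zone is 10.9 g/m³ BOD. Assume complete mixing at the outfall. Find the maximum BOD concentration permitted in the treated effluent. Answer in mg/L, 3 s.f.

288 mg/L

Mass balance: 10.9·40.58 = 1.38·Cₑ + 39.2·1.15.
Cₑ = (442.3 − 45.08) / 1.38 = 287.9 mg/L.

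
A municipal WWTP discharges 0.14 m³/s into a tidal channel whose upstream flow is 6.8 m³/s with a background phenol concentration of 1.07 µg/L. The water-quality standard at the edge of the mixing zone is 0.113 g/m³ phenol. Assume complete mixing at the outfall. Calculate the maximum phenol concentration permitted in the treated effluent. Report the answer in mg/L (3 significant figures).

1.07 µg/L = 0.00107 mg/L.
Mass balance: 0.113·6.94 = 0.14·Cₑ + 6.8·0.00107.
Cₑ = (0.7842 − 0.007276) / 0.14 = 5.55 mg/L.

5.55 mg/L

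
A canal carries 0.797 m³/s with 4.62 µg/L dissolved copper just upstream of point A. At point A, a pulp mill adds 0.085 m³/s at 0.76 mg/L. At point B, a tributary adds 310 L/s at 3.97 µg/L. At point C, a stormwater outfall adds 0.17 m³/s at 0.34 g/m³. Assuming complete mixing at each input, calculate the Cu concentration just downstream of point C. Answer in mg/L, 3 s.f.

4.62 µg/L = 0.00462 mg/L.
After input A: C = (0.797·0.00462 + 0.085·0.76) / 0.882 = 0.07742 mg/L.
310 L/s = 0.31 m³/s.
3.97 µg/L = 0.00397 mg/L.
After input B: C = (0.882·0.07742 + 0.31·0.00397) / 1.192 = 0.05832 mg/L.
After input C: C = (1.192·0.05832 + 0.17·0.34) / 1.362 = 0.09347 mg/L.

0.0935 mg/L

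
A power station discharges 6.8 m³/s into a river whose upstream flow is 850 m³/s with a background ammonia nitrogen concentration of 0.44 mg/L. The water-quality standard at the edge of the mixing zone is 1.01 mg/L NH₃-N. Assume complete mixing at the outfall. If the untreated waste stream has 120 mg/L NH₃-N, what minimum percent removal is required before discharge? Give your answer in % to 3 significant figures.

Mass balance: 1.01·856.8 = 6.8·Cₑ + 850·0.44.
Cₑ = (865.4 − 374) / 6.8 = 72.26 mg/L.
Required removal = 1 − 72.26/120 = 39.78 %.

39.8 %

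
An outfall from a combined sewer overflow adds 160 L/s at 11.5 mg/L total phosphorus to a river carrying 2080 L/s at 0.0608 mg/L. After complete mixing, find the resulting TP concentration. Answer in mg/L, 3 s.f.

0.878 mg/L

160 L/s = 0.16 m³/s.
2080 L/s = 2.08 m³/s.
Flow-weighted mixing gives C = (0.16·11.5 + 2.08·0.0608) / (0.16 + 2.08) = 1.966/2.24 = 0.8779 mg/L.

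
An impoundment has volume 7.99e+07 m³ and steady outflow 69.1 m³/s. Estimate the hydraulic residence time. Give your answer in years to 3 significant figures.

Q = 69.1 m³/s × 3.156e+07 s/yr = 2.181e+09 m³/yr.
Hydraulic residence time τ = V/Q = 7.99e+07/2.181e+09 = 0.03664 yr.

0.0366 yr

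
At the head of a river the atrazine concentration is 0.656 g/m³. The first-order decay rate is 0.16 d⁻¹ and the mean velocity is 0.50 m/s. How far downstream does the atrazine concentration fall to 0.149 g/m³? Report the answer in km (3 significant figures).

400 km

From C = C₀·e^(−kt), t = ln(C₀/C)/k = ln(0.656/0.149)/0.16 = 1.482/0.16 = 9.264 d.
Distance = v·t = 0.50 m/s × 8.004e+05 s = 4.002e+05 m = 400.2 km.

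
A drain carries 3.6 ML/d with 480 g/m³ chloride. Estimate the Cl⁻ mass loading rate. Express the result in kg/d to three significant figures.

1730 kg/d

3.6 ML/d = 0.04167 m³/s.
Mass flux = Q·C = 0.04167 m³/s × 480 g/m³ = 20 g/s.
= 20 g/s × 86.4 = 1728 kg/d.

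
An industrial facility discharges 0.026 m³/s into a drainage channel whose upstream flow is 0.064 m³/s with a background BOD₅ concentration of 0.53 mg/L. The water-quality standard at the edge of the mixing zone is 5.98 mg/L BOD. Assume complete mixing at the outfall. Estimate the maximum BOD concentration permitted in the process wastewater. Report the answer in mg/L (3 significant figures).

19.4 mg/L

Mass balance: 5.98·0.09 = 0.026·Cₑ + 0.064·0.53.
Cₑ = (0.5382 − 0.03392) / 0.026 = 19.4 mg/L.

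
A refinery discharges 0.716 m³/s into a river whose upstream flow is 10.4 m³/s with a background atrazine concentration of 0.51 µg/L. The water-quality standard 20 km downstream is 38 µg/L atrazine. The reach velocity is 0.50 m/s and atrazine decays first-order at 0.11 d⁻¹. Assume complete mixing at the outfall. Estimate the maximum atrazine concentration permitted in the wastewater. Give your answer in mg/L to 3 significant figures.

0.51 µg/L = 0.00051 mg/L.
38 µg/L = 0.038 mg/L.
Travel time to the compliance point: t = 2e+04/0.50 = 4e+04 s = 0.463 d; decay factor exp(−0.11·0.463) = 0.9503.
So the concentration just after mixing may be at most 0.038/0.9503 = 0.03999 mg/L.
Mass balance: 0.03999·11.12 = 0.716·Cₑ + 10.4·0.00051.
Cₑ = (0.4445 − 0.005304) / 0.716 = 0.6134 mg/L.

0.613 mg/L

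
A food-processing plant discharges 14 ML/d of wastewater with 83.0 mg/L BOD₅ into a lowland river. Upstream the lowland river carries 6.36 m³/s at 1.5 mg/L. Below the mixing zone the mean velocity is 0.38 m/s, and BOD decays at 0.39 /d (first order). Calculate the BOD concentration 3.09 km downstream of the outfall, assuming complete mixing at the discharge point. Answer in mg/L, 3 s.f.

3.40 mg/L

14 ML/d = 0.162 m³/s.
After complete mixing, C₀ = (0.162·83 + 6.36·1.5) / 6.522 = 3.525 mg/L.
Travel time t = 3090 m / 0.38 m/s = 8132 s = 0.09412 d.
C = 3.525·exp(−0.39·0.09412) = 3.525·0.964 = 3.398 mg/L.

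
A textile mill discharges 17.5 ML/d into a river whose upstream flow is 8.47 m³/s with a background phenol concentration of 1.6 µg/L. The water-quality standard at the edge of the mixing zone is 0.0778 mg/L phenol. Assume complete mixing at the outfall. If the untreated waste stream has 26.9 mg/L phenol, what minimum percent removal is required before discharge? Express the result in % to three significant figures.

17.5 ML/d = 0.2025 m³/s.
1.6 µg/L = 0.0016 mg/L.
Mass balance: 0.0778·8.673 = 0.2025·Cₑ + 8.47·0.0016.
Cₑ = (0.6747 − 0.01355) / 0.2025 = 3.264 mg/L.
Required removal = 1 − 3.264/26.9 = 87.87 %.

87.9 %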